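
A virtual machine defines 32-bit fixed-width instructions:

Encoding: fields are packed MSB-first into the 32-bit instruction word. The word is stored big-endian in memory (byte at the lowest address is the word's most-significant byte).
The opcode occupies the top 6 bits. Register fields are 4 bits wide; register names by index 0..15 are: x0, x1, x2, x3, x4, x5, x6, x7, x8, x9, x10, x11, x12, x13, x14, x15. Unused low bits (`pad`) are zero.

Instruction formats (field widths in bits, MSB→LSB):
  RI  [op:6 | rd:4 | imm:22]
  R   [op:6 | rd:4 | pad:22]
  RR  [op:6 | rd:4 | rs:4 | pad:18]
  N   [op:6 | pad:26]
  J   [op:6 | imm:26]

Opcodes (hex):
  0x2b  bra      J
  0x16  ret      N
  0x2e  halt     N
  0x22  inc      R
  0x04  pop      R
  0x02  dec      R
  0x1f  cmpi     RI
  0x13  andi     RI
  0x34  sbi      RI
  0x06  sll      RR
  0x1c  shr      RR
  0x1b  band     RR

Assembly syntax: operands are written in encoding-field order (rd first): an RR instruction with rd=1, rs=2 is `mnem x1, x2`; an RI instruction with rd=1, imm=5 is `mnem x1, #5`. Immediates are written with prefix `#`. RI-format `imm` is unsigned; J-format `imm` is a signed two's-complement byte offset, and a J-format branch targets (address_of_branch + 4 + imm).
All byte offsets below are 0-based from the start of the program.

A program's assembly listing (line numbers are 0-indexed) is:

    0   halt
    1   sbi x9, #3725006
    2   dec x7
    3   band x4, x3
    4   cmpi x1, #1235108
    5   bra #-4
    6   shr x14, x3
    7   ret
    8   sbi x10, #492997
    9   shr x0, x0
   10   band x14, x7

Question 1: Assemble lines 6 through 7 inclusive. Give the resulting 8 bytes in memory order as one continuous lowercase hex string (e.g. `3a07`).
L6: shr op=0x1c:6|rd=14:4|rs=3:4|pad=0:18 ⇒ 0x738c0000 ⇒ big 73 8c 00 00
L7: ret op=0x16:6|pad=0:26 ⇒ 0x58000000 ⇒ big 58 00 00 00

738c000058000000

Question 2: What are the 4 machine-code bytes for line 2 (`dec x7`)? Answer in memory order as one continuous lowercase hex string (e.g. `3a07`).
09c00000

L2: dec op=0x2:6|rd=7:4|pad=0:22 ⇒ 0x09c00000 ⇒ big 09 c0 00 00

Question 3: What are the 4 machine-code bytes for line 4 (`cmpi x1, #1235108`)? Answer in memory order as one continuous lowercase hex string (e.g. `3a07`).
7c52d8a4

line 4 (cmpi): pack op=0x1f:6|rd=1:4|imm=1235108:22 = 0x7c52d8a4; big→ 7c 52 d8 a4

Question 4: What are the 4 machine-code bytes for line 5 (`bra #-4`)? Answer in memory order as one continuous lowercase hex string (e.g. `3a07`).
affffffc

5. bra fields op=0x2b:6|imm=-4:26 → word affffffch → af ff ff fc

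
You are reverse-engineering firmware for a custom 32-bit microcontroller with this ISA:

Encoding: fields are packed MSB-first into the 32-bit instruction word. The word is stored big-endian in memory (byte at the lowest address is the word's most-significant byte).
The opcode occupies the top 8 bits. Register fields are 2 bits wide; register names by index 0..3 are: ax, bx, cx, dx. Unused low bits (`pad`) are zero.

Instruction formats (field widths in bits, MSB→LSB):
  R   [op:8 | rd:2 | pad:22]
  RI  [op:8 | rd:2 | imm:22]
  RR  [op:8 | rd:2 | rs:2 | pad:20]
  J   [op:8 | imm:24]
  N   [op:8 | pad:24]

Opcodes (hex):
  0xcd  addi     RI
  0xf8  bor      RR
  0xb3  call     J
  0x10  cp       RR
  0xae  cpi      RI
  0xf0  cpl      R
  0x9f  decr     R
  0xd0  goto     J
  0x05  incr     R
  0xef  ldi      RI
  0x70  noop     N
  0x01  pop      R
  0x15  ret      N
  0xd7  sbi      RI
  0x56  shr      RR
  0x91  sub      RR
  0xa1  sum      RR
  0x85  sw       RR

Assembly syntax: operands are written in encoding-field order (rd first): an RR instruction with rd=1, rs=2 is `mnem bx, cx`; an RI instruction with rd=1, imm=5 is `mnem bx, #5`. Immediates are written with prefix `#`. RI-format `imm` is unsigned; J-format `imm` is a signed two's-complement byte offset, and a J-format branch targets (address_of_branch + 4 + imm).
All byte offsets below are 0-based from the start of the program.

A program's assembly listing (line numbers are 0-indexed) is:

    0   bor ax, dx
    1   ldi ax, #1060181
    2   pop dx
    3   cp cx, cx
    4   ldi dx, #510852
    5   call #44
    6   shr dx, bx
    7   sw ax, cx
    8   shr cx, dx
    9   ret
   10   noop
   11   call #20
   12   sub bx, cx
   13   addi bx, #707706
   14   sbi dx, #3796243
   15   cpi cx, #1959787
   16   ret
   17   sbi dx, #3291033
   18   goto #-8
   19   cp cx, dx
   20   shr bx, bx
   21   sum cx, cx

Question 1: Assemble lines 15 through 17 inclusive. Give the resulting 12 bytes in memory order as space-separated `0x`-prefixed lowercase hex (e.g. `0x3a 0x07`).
L15: cpi op=0xae:8|rd=2:2|imm=1959787:22 ⇒ 0xae9de76b ⇒ big ae 9d e7 6b
L16: ret op=0x15:8|pad=0:24 ⇒ 0x15000000 ⇒ big 15 00 00 00
L17: sbi op=0xd7:8|rd=3:2|imm=3291033:22 ⇒ 0xd7f23799 ⇒ big d7 f2 37 99

0xae 0x9d 0xe7 0x6b 0x15 0x00 0x00 0x00 0xd7 0xf2 0x37 0x99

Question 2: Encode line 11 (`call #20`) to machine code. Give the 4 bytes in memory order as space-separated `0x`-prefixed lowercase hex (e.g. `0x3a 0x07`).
L11: call op=0xb3:8|imm=20:24 ⇒ 0xb3000014 ⇒ big b3 00 00 14

0xb3 0x00 0x00 0x14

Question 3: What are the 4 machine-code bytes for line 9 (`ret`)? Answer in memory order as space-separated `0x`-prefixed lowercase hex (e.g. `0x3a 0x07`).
L9: ret op=0x15:8|pad=0:24 ⇒ 0x15000000 ⇒ big 15 00 00 00

0x15 0x00 0x00 0x00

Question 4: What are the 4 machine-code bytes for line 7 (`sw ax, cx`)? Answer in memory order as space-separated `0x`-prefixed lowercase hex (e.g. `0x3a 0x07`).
7. sw fields op=0x85:8|rd=0:2|rs=2:2|pad=0:20 → word 85200000h → 85 20 00 00

0x85 0x20 0x00 0x00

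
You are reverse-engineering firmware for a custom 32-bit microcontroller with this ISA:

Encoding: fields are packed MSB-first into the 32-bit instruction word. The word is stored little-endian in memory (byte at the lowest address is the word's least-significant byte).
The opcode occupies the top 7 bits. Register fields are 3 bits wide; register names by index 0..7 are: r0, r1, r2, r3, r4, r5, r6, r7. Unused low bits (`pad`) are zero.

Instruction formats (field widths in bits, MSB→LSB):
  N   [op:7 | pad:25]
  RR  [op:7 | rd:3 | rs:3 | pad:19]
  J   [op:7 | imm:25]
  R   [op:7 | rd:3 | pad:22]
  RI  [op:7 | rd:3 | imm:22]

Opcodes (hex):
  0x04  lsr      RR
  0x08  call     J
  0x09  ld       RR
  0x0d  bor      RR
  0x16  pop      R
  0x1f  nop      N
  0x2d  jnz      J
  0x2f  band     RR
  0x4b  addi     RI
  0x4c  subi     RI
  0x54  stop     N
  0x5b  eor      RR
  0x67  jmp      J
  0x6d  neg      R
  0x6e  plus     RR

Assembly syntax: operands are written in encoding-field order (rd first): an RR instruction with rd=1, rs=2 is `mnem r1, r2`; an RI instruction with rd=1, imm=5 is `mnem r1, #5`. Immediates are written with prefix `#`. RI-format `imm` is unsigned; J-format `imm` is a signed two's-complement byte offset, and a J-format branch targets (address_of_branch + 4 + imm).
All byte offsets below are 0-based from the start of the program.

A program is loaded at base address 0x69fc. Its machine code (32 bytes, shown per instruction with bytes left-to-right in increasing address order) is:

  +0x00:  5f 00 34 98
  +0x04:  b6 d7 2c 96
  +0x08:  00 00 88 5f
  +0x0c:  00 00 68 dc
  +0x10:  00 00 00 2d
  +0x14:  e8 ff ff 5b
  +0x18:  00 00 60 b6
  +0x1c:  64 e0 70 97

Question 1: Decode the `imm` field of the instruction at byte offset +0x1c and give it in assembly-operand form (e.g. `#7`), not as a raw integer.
@+1c  little-endian(64 e0 70 97) = 0x9770e064
  opcode bits[31:25]=0x4b: addi/RI
  [24:22] rd=5 = r5
  [21:0] imm=3203172 = #3203172

#3203172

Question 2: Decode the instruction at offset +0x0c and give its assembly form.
plus r1, r5

@+0c  little-endian(00 00 68 dc) = 0xdc680000
  opcode bits[31:25]=0x6e: plus/RR
  rd@[24:22]=0x1 ⇒ r1
  rs@[21:19]=0x5 ⇒ r5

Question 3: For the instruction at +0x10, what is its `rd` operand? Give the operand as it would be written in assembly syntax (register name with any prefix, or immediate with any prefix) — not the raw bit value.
@+10  little-endian(00 00 00 2d) = 0x2d000000
  top 7b → 0x16 → pop [R]
  rd: (w>>22)&0x7=0x4 → r4

r4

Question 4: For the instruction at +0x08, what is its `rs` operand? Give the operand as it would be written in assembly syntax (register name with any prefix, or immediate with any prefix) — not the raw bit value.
[08] 00 00 88 5f → 0x5f880000
  opcode bits[31:25]=0x2f: band/RR
  [24:22] rd=6 = r6
  [21:19] rs=1 = r1

r1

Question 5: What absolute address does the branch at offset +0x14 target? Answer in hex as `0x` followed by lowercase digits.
off 0x14: read e8 ff ff 5b as little → 0x5bffffe8
  top 7b → 0x2d → jnz [J]
  imm: (w>>0)&0x1ffffff=0x1ffffe8 (s25→-24) → #-24
  target = base 0x69fc + off 0x14 + 4 + imm -24 = 0x69fc

0x69fc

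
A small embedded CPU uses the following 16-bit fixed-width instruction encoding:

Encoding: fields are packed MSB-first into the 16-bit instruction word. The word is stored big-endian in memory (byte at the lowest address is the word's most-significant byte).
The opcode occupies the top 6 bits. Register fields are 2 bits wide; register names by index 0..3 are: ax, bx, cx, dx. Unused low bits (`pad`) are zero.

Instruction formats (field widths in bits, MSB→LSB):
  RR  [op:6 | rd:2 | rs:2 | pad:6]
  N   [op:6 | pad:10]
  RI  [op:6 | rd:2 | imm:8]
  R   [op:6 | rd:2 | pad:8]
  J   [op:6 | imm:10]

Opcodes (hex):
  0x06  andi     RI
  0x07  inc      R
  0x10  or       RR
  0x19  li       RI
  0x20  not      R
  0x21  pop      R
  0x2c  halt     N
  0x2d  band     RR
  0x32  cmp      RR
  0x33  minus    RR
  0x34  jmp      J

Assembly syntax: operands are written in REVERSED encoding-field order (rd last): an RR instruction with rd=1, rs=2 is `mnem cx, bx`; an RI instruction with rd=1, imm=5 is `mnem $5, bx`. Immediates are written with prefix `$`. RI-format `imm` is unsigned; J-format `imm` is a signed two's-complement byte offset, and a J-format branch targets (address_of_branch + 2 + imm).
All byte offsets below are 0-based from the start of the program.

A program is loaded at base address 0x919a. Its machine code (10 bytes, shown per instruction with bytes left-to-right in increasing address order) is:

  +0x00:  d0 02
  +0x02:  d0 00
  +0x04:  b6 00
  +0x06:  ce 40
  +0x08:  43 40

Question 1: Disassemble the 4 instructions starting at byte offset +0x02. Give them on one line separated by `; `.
jmp $0; band ax, cx; minus bx, cx; or bx, dx

[02] d0 00 → 0xd000
  opcode bits[15:10]=0x34: jmp/J
  imm: (w>>0)&0x3ff=0x0 → $0
[04] b6 00 → 0xb600
  opcode bits[15:10]=0x2d: band/RR
  rd: (w>>8)&0x3=0x2 → cx
  rs: (w>>6)&0x3=0x0 → ax
[06] ce 40 → 0xce40
  opcode bits[15:10]=0x33: minus/RR
  rd: (w>>8)&0x3=0x2 → cx
  rs: (w>>6)&0x3=0x1 → bx
[08] 43 40 → 0x4340
  opcode bits[15:10]=0x10: or/RR
  rd: (w>>8)&0x3=0x3 → dx
  rs: (w>>6)&0x3=0x1 → bx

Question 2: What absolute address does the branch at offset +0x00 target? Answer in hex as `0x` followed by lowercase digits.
[00] d0 02 → 0xd002
  op=0xd002>>10=0x34 ⇒ jmp (J)
  imm@[9:0]=0x2 ⇒ $2
  target = base 0x919a + off 0x00 + 2 + imm 2 = 0x919e

0x919e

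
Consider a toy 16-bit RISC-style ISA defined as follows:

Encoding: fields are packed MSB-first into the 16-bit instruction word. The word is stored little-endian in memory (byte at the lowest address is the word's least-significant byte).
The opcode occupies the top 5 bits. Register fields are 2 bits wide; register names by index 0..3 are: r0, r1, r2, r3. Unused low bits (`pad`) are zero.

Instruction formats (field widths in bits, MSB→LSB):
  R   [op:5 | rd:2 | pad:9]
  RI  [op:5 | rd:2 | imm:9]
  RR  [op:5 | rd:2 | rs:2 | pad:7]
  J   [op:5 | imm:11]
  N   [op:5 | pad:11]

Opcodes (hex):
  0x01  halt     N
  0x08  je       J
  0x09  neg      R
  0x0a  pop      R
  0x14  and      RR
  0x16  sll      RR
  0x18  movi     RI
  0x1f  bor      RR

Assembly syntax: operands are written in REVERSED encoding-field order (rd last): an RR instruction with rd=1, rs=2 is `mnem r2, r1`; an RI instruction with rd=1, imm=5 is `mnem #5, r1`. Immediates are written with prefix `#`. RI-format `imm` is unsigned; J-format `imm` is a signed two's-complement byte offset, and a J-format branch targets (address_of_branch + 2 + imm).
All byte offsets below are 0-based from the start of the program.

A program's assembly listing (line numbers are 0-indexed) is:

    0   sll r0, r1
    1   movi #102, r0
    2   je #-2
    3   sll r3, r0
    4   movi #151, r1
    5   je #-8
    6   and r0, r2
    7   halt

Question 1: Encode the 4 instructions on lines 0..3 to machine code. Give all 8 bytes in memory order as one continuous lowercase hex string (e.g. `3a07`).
0. sll fields op=0x16:5|rd=1:2|rs=0:2|pad=0:7 → word b200h → 00 b2
1. movi fields op=0x18:5|rd=0:2|imm=102:9 → word c066h → 66 c0
2. je fields op=0x8:5|imm=-2:11 → word 47feh → fe 47
3. sll fields op=0x16:5|rd=0:2|rs=3:2|pad=0:7 → word b180h → 80 b1

00b266c0fe4780b1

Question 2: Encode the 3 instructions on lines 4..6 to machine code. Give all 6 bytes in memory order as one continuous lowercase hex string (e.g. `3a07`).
97c2f84700a4

L4: movi op=0x18:5|rd=1:2|imm=151:9 ⇒ 0xc297 ⇒ little 97 c2
L5: je op=0x8:5|imm=-8:11 ⇒ 0x47f8 ⇒ little f8 47
L6: and op=0x14:5|rd=2:2|rs=0:2|pad=0:7 ⇒ 0xa400 ⇒ little 00 a4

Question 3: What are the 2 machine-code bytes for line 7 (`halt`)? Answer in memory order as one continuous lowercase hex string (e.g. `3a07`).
line 7 (halt): pack op=0x1:5|pad=0:11 = 0x0800; little→ 00 08

0008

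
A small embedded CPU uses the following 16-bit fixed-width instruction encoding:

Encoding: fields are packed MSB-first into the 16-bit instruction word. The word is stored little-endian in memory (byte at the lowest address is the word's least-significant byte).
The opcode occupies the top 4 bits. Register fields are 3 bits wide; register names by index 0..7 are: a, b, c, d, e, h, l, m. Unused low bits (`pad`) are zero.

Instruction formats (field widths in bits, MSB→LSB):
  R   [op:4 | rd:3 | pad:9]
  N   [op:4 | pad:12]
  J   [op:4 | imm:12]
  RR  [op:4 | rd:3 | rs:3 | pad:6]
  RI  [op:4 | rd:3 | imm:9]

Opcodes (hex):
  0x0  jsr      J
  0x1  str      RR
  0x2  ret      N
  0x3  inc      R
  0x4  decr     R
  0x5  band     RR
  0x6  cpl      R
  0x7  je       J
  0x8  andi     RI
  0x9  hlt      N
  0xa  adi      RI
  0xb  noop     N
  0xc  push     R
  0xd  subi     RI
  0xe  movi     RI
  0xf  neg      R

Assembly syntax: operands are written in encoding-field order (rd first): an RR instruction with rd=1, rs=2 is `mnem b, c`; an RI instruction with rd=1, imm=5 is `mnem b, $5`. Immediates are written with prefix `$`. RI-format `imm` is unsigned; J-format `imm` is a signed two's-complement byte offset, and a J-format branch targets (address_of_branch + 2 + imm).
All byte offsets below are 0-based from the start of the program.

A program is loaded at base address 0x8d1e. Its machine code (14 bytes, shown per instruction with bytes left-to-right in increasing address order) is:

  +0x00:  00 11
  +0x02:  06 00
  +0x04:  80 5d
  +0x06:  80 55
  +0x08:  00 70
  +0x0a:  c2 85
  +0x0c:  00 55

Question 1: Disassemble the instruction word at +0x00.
+0x00: 00 11 ⇒ word 0x1100 (little)
  op=0x1100>>12=0x1 ⇒ str (RR)
  rd@[11:9]=0x0 ⇒ a
  rs@[8:6]=0x4 ⇒ e

str a, e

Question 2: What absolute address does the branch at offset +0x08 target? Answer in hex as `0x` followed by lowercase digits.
0x8d28

[08] 00 70 → 0x7000
  opcode bits[15:12]=0x7: je/J
  [11:0] imm=0 = $0
  target = base 0x8d1e + off 0x08 + 2 + imm 0 = 0x8d28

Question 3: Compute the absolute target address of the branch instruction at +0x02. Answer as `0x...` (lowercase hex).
0x8d28

@+02  little-endian(06 00) = 0x0006
  opcode bits[15:12]=0x0: jsr/J
  imm@[11:0]=0x6 ⇒ $6
  target = base 0x8d1e + off 0x02 + 2 + imm 6 = 0x8d28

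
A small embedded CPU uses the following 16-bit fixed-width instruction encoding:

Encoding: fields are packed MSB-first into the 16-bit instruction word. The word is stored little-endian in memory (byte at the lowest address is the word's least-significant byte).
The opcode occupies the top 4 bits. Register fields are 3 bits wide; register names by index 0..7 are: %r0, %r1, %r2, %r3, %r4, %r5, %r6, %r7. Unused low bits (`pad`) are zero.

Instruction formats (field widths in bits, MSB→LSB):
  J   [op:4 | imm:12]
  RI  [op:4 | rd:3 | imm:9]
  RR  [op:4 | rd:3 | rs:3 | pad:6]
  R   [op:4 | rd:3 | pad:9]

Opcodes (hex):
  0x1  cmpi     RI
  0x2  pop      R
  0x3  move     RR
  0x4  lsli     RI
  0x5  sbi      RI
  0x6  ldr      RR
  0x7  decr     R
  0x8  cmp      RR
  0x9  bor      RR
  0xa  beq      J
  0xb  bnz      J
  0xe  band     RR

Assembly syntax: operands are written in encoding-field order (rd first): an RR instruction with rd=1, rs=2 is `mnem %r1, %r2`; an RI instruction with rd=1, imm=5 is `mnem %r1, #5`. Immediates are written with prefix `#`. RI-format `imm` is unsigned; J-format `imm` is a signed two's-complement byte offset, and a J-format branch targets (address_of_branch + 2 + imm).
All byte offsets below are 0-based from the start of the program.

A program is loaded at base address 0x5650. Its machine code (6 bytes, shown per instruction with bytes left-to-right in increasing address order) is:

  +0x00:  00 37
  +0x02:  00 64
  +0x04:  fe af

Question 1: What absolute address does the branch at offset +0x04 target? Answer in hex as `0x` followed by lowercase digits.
0x5654

+0x04: fe af ⇒ word 0xaffe (little)
  opcode bits[15:12]=0xa: beq/J
  imm: (w>>0)&0xfff=0xffe (s12→-2) → #-2
  target = base 0x5650 + off 0x04 + 2 + imm -2 = 0x5654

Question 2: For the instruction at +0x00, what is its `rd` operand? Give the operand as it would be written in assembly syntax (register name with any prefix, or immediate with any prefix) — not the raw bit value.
%r3

off 0x00: read 00 37 as little → 0x3700
  op=0x3700>>12=0x3 ⇒ move (RR)
  [11:9] rd=3 = %r3
  [8:6] rs=4 = %r4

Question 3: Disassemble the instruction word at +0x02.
ldr %r2, %r0

off 0x02: read 00 64 as little → 0x6400
  top 4b → 0x6 → ldr [RR]
  rd@[11:9]=0x2 ⇒ %r2
  rs@[8:6]=0x0 ⇒ %r0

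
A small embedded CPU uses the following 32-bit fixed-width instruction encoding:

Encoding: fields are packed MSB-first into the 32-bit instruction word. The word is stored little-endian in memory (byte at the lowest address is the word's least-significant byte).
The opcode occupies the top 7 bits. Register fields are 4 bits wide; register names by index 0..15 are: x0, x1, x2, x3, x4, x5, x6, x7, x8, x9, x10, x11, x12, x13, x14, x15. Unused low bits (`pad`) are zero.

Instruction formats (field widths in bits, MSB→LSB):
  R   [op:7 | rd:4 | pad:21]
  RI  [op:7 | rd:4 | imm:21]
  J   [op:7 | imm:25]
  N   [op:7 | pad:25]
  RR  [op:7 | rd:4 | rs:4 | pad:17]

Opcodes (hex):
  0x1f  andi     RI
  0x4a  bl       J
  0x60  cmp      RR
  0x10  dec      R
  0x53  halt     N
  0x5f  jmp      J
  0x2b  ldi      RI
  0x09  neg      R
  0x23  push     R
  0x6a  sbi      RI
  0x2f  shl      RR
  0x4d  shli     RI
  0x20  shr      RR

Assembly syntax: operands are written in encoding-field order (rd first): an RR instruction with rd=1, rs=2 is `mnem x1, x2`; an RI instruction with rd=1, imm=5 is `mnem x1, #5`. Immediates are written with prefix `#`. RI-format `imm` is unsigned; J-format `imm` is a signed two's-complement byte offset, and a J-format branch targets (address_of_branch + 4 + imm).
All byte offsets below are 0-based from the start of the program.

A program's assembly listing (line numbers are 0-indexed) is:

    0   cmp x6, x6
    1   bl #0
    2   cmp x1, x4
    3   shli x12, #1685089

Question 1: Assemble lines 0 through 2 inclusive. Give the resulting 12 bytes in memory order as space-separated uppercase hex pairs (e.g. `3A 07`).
00 00 CC C0 00 00 00 94 00 00 28 C0

L0: cmp op=0x60:7|rd=6:4|rs=6:4|pad=0:17 ⇒ 0xc0cc0000 ⇒ little 00 00 cc c0
L1: bl op=0x4a:7|imm=0:25 ⇒ 0x94000000 ⇒ little 00 00 00 94
L2: cmp op=0x60:7|rd=1:4|rs=4:4|pad=0:17 ⇒ 0xc0280000 ⇒ little 00 00 28 c0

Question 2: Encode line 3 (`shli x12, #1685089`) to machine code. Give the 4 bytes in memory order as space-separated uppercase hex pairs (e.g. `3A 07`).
line 3 (shli): pack op=0x4d:7|rd=12:4|imm=1685089:21 = 0x9b99b661; little→ 61 b6 99 9b

61 B6 99 9B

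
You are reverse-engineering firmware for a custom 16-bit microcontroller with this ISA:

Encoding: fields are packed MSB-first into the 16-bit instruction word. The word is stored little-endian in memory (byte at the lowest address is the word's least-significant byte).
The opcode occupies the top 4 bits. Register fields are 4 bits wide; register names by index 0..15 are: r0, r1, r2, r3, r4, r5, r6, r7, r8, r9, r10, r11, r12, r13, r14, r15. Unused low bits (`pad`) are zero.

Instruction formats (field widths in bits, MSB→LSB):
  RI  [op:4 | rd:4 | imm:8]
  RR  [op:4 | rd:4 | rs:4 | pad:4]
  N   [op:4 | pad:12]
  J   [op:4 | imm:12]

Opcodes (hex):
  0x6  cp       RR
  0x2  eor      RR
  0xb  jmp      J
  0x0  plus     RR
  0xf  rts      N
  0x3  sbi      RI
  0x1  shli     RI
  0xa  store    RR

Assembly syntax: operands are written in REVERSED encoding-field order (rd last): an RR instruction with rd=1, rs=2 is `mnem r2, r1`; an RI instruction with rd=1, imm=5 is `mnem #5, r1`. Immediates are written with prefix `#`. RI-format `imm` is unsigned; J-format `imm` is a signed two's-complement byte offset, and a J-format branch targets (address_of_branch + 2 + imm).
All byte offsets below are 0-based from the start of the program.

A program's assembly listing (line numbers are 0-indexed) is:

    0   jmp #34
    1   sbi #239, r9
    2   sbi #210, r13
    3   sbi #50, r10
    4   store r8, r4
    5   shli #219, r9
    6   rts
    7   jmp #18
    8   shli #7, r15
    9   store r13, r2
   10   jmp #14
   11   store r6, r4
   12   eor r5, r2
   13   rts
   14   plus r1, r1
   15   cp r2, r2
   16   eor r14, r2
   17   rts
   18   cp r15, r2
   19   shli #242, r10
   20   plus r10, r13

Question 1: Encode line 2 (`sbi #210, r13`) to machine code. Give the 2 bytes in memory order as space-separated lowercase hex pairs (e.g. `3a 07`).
2. sbi fields op=0x3:4|rd=13:4|imm=210:8 → word 3dd2h → d2 3d

d2 3d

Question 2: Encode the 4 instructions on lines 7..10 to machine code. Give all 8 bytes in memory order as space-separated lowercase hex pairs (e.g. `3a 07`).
7. jmp fields op=0xb:4|imm=18:12 → word b012h → 12 b0
8. shli fields op=0x1:4|rd=15:4|imm=7:8 → word 1f07h → 07 1f
9. store fields op=0xa:4|rd=2:4|rs=13:4|pad=0:4 → word a2d0h → d0 a2
10. jmp fields op=0xb:4|imm=14:12 → word b00eh → 0e b0

12 b0 07 1f d0 a2 0e b0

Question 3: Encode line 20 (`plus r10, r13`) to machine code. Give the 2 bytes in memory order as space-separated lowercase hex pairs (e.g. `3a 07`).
line 20 (plus): pack op=0x0:4|rd=13:4|rs=10:4|pad=0:4 = 0x0da0; little→ a0 0d

a0 0d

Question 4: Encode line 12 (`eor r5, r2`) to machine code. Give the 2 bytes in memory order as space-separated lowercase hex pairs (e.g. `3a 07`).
50 22

L12: eor op=0x2:4|rd=2:4|rs=5:4|pad=0:4 ⇒ 0x2250 ⇒ little 50 22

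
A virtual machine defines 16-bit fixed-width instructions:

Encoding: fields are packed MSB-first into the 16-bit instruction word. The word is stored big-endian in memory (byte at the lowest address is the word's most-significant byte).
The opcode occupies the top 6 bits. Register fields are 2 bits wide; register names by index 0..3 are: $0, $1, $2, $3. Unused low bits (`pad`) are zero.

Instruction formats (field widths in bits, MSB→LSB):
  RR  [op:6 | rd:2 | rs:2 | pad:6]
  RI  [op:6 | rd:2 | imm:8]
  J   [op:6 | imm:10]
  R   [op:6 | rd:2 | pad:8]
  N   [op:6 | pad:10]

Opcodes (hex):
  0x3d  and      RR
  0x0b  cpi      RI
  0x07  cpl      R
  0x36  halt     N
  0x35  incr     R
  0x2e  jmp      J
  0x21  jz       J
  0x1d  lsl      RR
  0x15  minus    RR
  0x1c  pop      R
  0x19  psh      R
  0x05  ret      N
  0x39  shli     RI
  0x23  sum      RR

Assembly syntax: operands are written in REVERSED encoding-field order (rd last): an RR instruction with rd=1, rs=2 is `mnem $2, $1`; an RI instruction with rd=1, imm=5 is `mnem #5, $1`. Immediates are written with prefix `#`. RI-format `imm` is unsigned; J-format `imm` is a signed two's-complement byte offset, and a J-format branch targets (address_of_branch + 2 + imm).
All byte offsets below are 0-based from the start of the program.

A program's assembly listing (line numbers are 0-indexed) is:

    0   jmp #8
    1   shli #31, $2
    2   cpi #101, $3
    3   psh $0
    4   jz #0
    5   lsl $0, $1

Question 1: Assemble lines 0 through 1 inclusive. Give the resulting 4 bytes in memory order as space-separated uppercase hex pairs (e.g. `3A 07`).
line 0 (jmp): pack op=0x2e:6|imm=8:10 = 0xb808; big→ b8 08
line 1 (shli): pack op=0x39:6|rd=2:2|imm=31:8 = 0xe61f; big→ e6 1f

B8 08 E6 1F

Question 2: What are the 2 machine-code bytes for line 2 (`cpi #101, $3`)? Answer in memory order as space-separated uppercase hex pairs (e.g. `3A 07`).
line 2 (cpi): pack op=0xb:6|rd=3:2|imm=101:8 = 0x2f65; big→ 2f 65

2F 65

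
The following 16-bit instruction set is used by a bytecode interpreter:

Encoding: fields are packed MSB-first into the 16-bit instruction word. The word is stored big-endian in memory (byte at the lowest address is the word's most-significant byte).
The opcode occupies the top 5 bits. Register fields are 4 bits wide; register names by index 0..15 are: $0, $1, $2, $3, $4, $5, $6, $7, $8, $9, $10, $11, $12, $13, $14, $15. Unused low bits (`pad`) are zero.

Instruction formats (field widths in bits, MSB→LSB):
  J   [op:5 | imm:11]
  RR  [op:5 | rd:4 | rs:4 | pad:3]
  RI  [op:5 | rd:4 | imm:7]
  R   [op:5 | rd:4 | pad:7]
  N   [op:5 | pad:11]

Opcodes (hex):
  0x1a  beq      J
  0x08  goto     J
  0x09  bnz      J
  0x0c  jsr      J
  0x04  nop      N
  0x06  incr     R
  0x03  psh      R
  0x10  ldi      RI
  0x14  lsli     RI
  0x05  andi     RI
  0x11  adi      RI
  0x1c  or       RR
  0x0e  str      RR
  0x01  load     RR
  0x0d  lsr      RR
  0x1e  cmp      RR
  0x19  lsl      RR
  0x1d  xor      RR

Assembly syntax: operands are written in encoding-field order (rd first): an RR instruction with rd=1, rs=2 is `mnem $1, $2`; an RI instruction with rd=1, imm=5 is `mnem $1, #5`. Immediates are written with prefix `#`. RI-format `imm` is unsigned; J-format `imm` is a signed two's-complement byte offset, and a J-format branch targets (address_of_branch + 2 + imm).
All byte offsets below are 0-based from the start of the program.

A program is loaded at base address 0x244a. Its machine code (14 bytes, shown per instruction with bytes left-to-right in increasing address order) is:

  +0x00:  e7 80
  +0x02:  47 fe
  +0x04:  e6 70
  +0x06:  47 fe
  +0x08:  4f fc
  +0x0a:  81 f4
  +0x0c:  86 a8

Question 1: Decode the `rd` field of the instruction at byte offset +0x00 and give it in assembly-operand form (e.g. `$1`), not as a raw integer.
$15

+0x00: e7 80 ⇒ word 0xe780 (big)
  op=0xe780>>11=0x1c ⇒ or (RR)
  rd@[10:7]=0xf ⇒ $15
  rs@[6:3]=0x0 ⇒ $0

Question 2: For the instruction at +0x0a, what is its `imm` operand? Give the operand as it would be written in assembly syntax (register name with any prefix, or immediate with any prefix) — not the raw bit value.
#116

off 0x0a: read 81 f4 as big → 0x81f4
  top 5b → 0x10 → ldi [RI]
  rd@[10:7]=0x3 ⇒ $3
  imm@[6:0]=0x74 ⇒ #116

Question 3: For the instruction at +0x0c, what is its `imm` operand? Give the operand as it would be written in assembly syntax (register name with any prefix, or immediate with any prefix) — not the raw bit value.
off 0x0c: read 86 a8 as big → 0x86a8
  top 5b → 0x10 → ldi [RI]
  rd@[10:7]=0xd ⇒ $13
  imm@[6:0]=0x28 ⇒ #40

#40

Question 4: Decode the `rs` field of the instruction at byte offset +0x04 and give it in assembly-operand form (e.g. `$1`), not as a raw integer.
$14

@+04  big-endian(e6 70) = 0xe670
  op=0xe670>>11=0x1c ⇒ or (RR)
  rd@[10:7]=0xc ⇒ $12
  rs@[6:3]=0xe ⇒ $14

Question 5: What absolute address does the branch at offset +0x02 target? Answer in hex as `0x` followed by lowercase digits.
@+02  big-endian(47 fe) = 0x47fe
  top 5b → 0x8 → goto [J]
  [10:0] imm=2046 (s11→-2) = #-2
  target = base 0x244a + off 0x02 + 2 + imm -2 = 0x244c

0x244c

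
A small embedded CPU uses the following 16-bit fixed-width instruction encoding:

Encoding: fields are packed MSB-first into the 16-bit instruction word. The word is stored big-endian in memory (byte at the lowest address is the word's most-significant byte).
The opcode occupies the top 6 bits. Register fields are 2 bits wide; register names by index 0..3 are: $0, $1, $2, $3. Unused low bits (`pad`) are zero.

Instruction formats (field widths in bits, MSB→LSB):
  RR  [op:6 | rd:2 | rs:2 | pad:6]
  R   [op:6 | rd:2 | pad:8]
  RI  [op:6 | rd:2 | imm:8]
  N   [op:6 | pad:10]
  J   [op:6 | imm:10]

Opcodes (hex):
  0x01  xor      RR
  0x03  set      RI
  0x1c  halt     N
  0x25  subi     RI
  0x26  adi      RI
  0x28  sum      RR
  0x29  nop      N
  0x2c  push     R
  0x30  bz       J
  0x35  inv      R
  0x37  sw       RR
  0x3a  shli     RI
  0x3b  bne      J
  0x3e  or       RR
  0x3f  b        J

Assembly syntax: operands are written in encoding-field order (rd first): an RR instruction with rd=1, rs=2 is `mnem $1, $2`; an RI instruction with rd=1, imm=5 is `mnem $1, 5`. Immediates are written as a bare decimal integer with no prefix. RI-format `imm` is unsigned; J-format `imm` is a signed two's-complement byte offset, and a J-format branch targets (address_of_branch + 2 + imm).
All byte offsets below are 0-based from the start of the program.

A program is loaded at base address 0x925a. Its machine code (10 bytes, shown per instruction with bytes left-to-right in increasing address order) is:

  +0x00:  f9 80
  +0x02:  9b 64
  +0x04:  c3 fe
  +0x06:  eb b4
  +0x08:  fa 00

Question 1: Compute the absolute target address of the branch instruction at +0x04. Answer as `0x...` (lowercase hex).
0x925e

[04] c3 fe → 0xc3fe
  op=0xc3fe>>10=0x30 ⇒ bz (J)
  [9:0] imm=1022 (s10→-2) = -2
  target = base 0x925a + off 0x04 + 2 + imm -2 = 0x925e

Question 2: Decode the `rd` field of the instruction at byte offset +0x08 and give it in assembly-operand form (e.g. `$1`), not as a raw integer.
$2

@+08  big-endian(fa 00) = 0xfa00
  opcode bits[15:10]=0x3e: or/RR
  rd: (w>>8)&0x3=0x2 → $2
  rs: (w>>6)&0x3=0x0 → $0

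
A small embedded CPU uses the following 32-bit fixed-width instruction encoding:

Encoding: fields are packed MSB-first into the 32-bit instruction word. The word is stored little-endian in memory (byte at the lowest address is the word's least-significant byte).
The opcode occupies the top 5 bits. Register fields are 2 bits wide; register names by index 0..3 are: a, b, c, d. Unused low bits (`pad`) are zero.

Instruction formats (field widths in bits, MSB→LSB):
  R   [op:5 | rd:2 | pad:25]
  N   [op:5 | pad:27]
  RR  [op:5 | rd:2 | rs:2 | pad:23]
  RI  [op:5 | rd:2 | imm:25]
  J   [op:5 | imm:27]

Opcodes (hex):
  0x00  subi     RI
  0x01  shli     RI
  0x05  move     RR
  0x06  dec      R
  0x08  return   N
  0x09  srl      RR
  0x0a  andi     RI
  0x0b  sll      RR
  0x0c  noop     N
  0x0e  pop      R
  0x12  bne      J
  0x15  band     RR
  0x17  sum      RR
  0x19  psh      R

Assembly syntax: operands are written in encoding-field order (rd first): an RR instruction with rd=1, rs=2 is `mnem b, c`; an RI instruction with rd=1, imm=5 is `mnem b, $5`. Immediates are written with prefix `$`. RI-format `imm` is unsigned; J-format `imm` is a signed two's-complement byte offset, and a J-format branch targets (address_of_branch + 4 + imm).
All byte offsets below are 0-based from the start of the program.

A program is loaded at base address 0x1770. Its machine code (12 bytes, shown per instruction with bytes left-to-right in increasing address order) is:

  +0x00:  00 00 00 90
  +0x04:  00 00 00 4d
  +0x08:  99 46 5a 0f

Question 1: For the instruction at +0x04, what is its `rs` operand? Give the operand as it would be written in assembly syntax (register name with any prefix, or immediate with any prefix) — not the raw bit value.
c

@+04  little-endian(00 00 00 4d) = 0x4d000000
  opcode bits[31:27]=0x9: srl/RR
  [26:25] rd=2 = c
  [24:23] rs=2 = c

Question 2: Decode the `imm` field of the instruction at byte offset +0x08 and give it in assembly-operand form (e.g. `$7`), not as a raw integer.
+0x08: 99 46 5a 0f ⇒ word 0x0f5a4699 (little)
  opcode bits[31:27]=0x1: shli/RI
  rd: (w>>25)&0x3=0x3 → d
  imm: (w>>0)&0x1ffffff=0x15a4699 → $22693529

$22693529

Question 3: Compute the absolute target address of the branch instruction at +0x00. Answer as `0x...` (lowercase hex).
off 0x00: read 00 00 00 90 as little → 0x90000000
  opcode bits[31:27]=0x12: bne/J
  [26:0] imm=0 = $0
  target = base 0x1770 + off 0x00 + 4 + imm 0 = 0x1774

0x1774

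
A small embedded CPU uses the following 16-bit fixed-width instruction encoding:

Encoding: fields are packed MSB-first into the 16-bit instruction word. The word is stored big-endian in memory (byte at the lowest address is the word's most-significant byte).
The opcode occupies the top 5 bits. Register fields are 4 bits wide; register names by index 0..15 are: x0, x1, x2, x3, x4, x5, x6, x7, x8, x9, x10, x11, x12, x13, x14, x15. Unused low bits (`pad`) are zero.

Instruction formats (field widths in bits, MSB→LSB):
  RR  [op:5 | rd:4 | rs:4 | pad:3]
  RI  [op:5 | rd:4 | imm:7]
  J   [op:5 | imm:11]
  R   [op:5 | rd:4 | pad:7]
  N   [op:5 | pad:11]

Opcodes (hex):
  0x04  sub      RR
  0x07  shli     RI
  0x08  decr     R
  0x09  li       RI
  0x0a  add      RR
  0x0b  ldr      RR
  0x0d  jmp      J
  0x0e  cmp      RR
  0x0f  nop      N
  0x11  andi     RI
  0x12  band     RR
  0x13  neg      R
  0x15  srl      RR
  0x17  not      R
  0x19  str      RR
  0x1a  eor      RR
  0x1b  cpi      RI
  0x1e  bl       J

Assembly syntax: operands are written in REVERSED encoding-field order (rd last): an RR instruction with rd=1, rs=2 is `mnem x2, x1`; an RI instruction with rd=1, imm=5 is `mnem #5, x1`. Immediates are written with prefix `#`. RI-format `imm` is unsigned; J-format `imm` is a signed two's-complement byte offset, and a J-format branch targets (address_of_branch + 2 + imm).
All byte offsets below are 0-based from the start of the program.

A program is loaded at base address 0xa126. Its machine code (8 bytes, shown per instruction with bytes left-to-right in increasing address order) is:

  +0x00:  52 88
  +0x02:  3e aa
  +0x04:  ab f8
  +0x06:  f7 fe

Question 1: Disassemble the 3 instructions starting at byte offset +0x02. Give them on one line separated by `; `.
[02] 3e aa → 0x3eaa
  opcode bits[15:11]=0x7: shli/RI
  rd: (w>>7)&0xf=0xd → x13
  imm: (w>>0)&0x7f=0x2a → #42
[04] ab f8 → 0xabf8
  opcode bits[15:11]=0x15: srl/RR
  rd: (w>>7)&0xf=0x7 → x7
  rs: (w>>3)&0xf=0xf → x15
[06] f7 fe → 0xf7fe
  opcode bits[15:11]=0x1e: bl/J
  imm: (w>>0)&0x7ff=0x7fe (s11→-2) → #-2

shli #42, x13; srl x15, x7; bl #-2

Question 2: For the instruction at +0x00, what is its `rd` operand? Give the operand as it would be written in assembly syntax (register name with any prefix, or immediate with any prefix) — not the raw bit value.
off 0x00: read 52 88 as big → 0x5288
  op=0x5288>>11=0xa ⇒ add (RR)
  [10:7] rd=5 = x5
  [6:3] rs=1 = x1

x5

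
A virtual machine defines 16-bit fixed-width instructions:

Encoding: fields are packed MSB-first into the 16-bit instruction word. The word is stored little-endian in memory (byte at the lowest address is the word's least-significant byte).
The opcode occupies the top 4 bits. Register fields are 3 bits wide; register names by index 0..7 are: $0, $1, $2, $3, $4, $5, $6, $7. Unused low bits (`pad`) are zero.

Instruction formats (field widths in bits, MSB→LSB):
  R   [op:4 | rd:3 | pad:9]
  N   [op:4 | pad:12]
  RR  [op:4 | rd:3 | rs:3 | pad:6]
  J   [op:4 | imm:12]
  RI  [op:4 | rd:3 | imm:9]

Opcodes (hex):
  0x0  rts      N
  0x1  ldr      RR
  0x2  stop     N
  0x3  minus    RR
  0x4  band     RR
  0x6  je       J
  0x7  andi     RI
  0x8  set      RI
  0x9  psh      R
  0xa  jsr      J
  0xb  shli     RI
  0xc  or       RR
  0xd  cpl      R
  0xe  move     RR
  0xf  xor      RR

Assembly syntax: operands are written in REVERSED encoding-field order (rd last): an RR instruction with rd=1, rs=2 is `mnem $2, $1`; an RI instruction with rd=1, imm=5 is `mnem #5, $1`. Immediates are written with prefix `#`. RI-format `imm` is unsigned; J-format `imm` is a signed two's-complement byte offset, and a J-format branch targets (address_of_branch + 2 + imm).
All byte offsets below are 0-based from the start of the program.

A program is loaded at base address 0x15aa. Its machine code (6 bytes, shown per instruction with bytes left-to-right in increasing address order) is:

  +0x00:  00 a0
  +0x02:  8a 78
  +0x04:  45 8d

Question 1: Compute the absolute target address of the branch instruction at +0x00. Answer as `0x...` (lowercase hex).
+0x00: 00 a0 ⇒ word 0xa000 (little)
  opcode bits[15:12]=0xa: jsr/J
  imm@[11:0]=0x0 ⇒ #0
  target = base 0x15aa + off 0x00 + 2 + imm 0 = 0x15ac

0x15ac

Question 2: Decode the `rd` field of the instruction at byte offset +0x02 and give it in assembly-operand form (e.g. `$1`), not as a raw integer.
@+02  little-endian(8a 78) = 0x788a
  op=0x788a>>12=0x7 ⇒ andi (RI)
  [11:9] rd=4 = $4
  [8:0] imm=138 = #138

$4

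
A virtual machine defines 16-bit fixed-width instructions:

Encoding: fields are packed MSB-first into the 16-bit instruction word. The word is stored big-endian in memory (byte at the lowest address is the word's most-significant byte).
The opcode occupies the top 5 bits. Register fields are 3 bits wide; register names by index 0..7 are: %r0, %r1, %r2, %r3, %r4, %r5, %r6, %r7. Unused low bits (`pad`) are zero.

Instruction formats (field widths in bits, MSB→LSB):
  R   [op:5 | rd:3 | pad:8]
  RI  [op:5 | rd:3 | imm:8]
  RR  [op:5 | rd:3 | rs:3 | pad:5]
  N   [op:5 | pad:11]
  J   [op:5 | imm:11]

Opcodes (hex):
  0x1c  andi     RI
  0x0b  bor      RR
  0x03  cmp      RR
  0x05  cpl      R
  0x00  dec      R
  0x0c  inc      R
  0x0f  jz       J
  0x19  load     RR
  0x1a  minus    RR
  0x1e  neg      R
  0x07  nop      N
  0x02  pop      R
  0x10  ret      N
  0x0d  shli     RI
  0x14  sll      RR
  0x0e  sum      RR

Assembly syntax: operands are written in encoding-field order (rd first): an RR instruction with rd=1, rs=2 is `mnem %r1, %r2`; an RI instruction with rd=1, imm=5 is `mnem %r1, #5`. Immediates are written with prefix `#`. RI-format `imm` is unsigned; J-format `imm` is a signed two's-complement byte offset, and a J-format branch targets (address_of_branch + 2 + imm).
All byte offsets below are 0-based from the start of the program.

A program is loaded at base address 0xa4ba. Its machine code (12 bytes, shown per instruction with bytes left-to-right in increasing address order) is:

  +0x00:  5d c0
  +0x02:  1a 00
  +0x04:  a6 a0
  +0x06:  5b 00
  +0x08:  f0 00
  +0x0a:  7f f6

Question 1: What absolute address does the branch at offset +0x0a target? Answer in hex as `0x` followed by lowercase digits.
0xa4bc

@+0a  big-endian(7f f6) = 0x7ff6
  opcode bits[15:11]=0xf: jz/J
  [10:0] imm=2038 (s11→-10) = #-10
  target = base 0xa4ba + off 0x0a + 2 + imm -10 = 0xa4bc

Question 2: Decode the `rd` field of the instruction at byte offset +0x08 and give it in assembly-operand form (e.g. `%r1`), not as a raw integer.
off 0x08: read f0 00 as big → 0xf000
  top 5b → 0x1e → neg [R]
  rd@[10:8]=0x0 ⇒ %r0

%r0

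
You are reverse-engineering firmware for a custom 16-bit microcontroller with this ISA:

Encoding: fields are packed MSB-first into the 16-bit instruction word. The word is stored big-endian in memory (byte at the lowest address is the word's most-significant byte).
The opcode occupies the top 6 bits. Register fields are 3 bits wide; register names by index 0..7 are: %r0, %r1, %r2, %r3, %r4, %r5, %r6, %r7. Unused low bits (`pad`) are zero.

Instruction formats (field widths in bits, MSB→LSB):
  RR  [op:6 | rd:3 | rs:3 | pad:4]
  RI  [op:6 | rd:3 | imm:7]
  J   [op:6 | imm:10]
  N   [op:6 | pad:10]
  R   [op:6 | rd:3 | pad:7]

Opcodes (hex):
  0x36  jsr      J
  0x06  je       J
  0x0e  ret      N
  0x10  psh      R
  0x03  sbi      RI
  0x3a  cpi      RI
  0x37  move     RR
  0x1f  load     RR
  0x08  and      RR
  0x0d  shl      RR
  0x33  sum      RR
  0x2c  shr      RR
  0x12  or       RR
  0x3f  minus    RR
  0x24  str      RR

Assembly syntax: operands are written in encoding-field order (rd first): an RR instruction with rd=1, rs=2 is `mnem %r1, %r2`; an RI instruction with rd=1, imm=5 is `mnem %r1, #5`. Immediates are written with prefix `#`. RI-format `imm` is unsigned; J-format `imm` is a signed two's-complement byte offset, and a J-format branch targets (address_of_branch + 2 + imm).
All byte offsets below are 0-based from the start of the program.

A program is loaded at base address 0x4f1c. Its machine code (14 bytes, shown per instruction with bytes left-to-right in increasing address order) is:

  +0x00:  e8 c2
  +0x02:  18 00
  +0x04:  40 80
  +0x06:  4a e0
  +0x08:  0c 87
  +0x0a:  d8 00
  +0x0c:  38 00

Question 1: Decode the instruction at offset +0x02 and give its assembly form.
+0x02: 18 00 ⇒ word 0x1800 (big)
  opcode bits[15:10]=0x6: je/J
  [9:0] imm=0 = #0

je #0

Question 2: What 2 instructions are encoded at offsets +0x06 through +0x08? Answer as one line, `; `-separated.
or %r5, %r6; sbi %r1, #7

@+06  big-endian(4a e0) = 0x4ae0
  opcode bits[15:10]=0x12: or/RR
  [9:7] rd=5 = %r5
  [6:4] rs=6 = %r6
@+08  big-endian(0c 87) = 0x0c87
  opcode bits[15:10]=0x3: sbi/RI
  [9:7] rd=1 = %r1
  [6:0] imm=7 = #7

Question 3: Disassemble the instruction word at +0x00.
cpi %r1, #66

+0x00: e8 c2 ⇒ word 0xe8c2 (big)
  opcode bits[15:10]=0x3a: cpi/RI
  rd: (w>>7)&0x7=0x1 → %r1
  imm: (w>>0)&0x7f=0x42 → #66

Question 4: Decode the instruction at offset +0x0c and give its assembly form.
[0c] 38 00 → 0x3800
  top 6b → 0xe → ret [N]

ret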